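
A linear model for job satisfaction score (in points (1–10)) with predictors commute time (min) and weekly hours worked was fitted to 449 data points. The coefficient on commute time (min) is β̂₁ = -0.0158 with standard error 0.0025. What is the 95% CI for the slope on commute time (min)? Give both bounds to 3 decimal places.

(-0.021, -0.011)

df = n − k − 1 = 449 − 2 − 1 = 446.
t* = t_{0.025, 446} = 1.965297.
Margin = t* × SE = 1.965297 × 0.0025 = 0.00491.
CI: -0.0158 ± 0.00491 → (-0.021, -0.011).
With 95% confidence, each one-unit increase in commute time (min) is associated with a change of between -0.021 and -0.011 points (1–10) in job satisfaction score, holding the other predictors fixed.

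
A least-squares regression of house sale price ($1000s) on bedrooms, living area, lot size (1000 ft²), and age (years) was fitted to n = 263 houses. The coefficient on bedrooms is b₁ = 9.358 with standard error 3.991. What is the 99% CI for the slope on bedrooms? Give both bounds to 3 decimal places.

df = n − k − 1 = 263 − 4 − 1 = 258.
t* = t_{0.005, 258} = 2.595019.
Margin = t* × SE = 2.595019 × 3.991 = 10.35672.
CI: 9.358 ± 10.35672 → (-0.999, 19.715).
With 99% confidence, each one-unit increase in bedrooms is associated with a change of between -0.999 and 19.715 $1000s in house sale price, holding the other predictors fixed.

(-0.999, 19.715)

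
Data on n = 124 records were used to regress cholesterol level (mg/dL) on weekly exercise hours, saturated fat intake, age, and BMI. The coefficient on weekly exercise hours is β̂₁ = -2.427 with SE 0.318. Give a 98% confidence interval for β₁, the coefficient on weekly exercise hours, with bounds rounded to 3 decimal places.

df = n − k − 1 = 124 − 4 − 1 = 119.
t* = t_{0.01, 119} = 2.358093.
Margin = t* × SE = 2.358093 × 0.318 = 0.74987.
CI: -2.427 ± 0.74987 → (-3.177, -1.677).
With 98% confidence, each one-unit increase in weekly exercise hours is associated with a change of between -3.177 and -1.677 mg/dL in cholesterol level, holding the other predictors fixed.

(-3.177, -1.677)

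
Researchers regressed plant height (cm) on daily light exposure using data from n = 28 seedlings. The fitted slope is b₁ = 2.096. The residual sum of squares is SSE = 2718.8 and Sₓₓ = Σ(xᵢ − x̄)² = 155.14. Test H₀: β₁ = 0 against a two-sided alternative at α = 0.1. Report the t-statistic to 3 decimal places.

t = 2.553

MSE = SSE/(n − 2) = 2718.8/26 = 104.569.
SE(b₁) = √(MSE/Sₓₓ) = √(104.569/155.14) = 0.820994.
t = 2.096 / 0.820994 = 2.553.
df = n − 2 = 26.
Two-sided p ≈ 0.0169, which is < 0.1, so reject H₀.
There is evidence that daily light exposure is associated with plant height.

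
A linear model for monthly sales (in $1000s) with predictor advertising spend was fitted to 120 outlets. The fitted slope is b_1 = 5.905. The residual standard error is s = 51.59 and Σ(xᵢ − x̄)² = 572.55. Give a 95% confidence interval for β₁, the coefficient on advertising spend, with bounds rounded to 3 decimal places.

SE(b_1) = s/√Sₓₓ = 51.59/√572.55 = 2.15605.
df = n − 2 = 118.
t* = t_{0.025, 118} = 1.980272.
Margin = t* × SE = 1.980272 × 2.15605 = 4.26957.
CI: 5.905 ± 4.26957 → (1.635, 10.175).
With 95% confidence, each one-unit increase in advertising spend is associated with a change of between 1.635 and 10.175 $1000s in monthly sales.

(1.635, 10.175)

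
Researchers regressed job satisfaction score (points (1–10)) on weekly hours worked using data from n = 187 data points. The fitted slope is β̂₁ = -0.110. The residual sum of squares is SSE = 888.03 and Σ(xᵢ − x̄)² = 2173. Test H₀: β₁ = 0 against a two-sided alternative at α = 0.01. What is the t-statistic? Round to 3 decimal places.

MSE = SSE/(n − 2) = 888.03/185 = 4.80016.
SE(β̂₁) = √(MSE/Sₓₓ) = √(4.80016/2173) = 0.047.
t = -0.110 / 0.047 = -2.340.
df = n − 2 = 185.
Two-sided p ≈ 0.0203, which is ≥ 0.01, so fail to reject H₀.
The data do not give significant evidence of an association between weekly hours worked and job satisfaction score.

t = -2.340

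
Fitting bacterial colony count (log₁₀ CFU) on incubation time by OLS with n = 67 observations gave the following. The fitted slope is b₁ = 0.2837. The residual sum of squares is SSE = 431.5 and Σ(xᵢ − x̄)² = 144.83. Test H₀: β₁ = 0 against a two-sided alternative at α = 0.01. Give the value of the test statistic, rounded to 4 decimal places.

MSE = SSE/(n − 2) = 431.5/65 = 6.63846.
SE(b₁) = √(MSE/Sₓₓ) = √(6.63846/144.83) = 0.214094.
t = 0.2837 / 0.214094 = 1.3251.
df = n − 2 = 65.
Two-sided p ≈ 0.1898, which is ≥ 0.01, so fail to reject H₀.
The data do not give significant evidence of an association between incubation time and bacterial colony count.

t = 1.3251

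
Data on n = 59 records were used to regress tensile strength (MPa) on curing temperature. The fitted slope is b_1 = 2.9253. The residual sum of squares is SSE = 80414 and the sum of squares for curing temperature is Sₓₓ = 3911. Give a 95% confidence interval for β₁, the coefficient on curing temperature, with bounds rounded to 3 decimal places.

(1.723, 4.128)

MSE = SSE/(n − 2) = 80414/57 = 1410.77.
SE(b_1) = √(MSE/Sₓₓ) = √(1410.77/3911) = 0.600599.
df = n − 2 = 57.
t* = t_{0.025, 57} = 2.002465.
Margin = t* × SE = 2.002465 × 0.600599 = 1.20268.
CI: 2.9253 ± 1.20268 → (1.723, 4.128).
With 95% confidence, each one-unit increase in curing temperature is associated with a change of between 1.723 and 4.128 MPa in tensile strength.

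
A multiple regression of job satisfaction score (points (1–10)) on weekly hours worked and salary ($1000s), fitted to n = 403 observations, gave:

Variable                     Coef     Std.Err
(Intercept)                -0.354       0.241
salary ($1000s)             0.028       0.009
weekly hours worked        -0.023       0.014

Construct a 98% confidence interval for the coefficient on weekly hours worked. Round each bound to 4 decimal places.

(-0.0557, 0.0097)

Read off: b = -0.023, SE = 0.014 for weekly hours worked.
df = n − k − 1 = 403 − 2 − 1 = 400.
t* = t_{0.01, 400} = 2.335706.
Margin = t* × SE = 2.335706 × 0.014 = 0.032700.
CI: -0.023 ± 0.032700 → (-0.0557, 0.0097).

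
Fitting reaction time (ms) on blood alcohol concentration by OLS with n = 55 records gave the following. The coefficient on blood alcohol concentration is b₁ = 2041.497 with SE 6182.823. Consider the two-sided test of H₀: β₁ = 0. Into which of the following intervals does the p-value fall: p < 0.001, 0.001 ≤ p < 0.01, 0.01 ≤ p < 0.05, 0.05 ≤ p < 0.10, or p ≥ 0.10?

p ≥ 0.10

t = 2041.497 / 6182.823 = 0.330.
df = n − 2 = 55 − 2 = 53.
Two-sided p = 2·P(T_{53} > |t|) ≈ 0.7426.
So p ≥ 0.10.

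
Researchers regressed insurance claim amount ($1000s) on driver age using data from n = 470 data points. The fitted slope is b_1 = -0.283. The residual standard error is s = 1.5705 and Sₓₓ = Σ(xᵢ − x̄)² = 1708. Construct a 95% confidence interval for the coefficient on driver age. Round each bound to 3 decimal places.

(-0.358, -0.208)

SE(b_1) = s/√Sₓₓ = 1.5705/√1708 = 0.0380009.
df = n − 2 = 468.
t* = t_{0.025, 468} = 1.965046.
Margin = t* × SE = 1.965046 × 0.0380009 = 0.07467.
CI: -0.283 ± 0.07467 → (-0.358, -0.208).
With 95% confidence, each one-unit increase in driver age is associated with a change of between -0.358 and -0.208 $1000s in insurance claim amount.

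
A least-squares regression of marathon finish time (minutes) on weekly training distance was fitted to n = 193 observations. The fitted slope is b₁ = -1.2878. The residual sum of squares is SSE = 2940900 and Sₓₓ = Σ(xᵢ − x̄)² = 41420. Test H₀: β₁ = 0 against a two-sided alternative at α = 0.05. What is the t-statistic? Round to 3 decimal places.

t = -2.112

MSE = SSE/(n − 2) = 2940900/191 = 15397.4.
SE(b₁) = √(MSE/Sₓₓ) = √(15397.4/41420) = 0.609703.
t = -1.2878 / 0.609703 = -2.112.
df = n − 2 = 191.
Two-sided p ≈ 0.0360, which is < 0.05, so reject H₀.
There is evidence that weekly training distance is associated with marathon finish time.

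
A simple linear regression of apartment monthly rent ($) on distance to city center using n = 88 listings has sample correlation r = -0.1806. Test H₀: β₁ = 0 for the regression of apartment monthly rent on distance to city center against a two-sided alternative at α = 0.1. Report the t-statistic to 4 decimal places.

t = -1.7028

t = r·√(n − 2)/√(1 − r²) = -0.1806·√86/√0.967384 = -1.7028.
df = n − 2 = 86.
Two-sided p ≈ 0.0922, which is < 0.1, so reject H₀.
There is evidence of a linear association between distance to city center and apartment monthly rent.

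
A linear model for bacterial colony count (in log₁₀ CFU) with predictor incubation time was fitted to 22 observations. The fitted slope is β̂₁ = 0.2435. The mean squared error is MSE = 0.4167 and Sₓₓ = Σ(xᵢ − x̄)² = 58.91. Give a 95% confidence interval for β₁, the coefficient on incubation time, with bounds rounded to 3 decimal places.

(0.068, 0.419)

SE(β̂₁) = √(MSE/Sₓₓ) = √(0.4167/58.91) = 0.0841041.
df = n − 2 = 20.
t* = t_{0.025, 20} = 2.085963.
Margin = t* × SE = 2.085963 × 0.0841041 = 0.17544.
CI: 0.2435 ± 0.17544 → (0.068, 0.419).
With 95% confidence, each one-unit increase in incubation time is associated with a change of between 0.068 and 0.419 log₁₀ CFU in bacterial colony count.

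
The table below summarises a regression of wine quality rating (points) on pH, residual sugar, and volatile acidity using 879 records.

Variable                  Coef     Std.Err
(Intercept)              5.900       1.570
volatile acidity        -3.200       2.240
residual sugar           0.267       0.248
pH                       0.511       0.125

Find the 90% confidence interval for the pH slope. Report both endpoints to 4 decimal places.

(0.3052, 0.7168)

Read off: b = 0.511, SE = 0.125 for pH.
df = n − k − 1 = 879 − 3 − 1 = 875.
t* = t_{0.05, 875} = 1.646597.
Margin = t* × SE = 1.646597 × 0.125 = 0.205825.
CI: 0.511 ± 0.205825 → (0.3052, 0.7168).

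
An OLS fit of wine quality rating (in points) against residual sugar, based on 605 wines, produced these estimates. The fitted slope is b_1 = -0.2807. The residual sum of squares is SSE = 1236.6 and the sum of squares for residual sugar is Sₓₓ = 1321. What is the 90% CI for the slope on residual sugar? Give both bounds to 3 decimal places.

MSE = SSE/(n − 2) = 1236.6/603 = 2.05075.
SE(b_1) = √(MSE/Sₓₓ) = √(2.05075/1321) = 0.0394008.
df = n − 2 = 603.
t* = t_{0.05, 603} = 1.647385.
Margin = t* × SE = 1.647385 × 0.0394008 = 0.06491.
CI: -0.2807 ± 0.06491 → (-0.346, -0.216).
With 90% confidence, each one-unit increase in residual sugar is associated with a change of between -0.346 and -0.216 points in wine quality rating.

(-0.346, -0.216)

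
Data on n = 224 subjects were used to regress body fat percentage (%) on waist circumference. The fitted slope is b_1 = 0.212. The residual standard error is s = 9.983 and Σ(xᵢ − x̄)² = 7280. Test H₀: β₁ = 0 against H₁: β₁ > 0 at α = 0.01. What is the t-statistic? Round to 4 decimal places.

t = 1.8119

SE(b_1) = s/√Sₓₓ = 9.983/√7280 = 0.117003.
t = 0.212 / 0.117003 = 1.8119.
df = n − 2 = 222.
One-sided p ≈ 0.0357, which is ≥ 0.01, so fail to reject H₀.
The data do not give significant evidence that the true slope on waist circumference is positive.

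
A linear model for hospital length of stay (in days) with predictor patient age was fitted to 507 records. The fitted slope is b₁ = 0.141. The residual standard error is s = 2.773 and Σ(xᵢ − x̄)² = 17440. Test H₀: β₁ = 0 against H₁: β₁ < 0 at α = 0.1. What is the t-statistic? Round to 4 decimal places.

SE(b₁) = s/√Sₓₓ = 2.773/√17440 = 0.0209979.
t = 0.141 / 0.0209979 = 6.7149.
df = n − 2 = 505.
One-sided p ≈ 1.0000, which is ≥ 0.1, so fail to reject H₀.
The data do not give significant evidence that the true slope on patient age is negative.

t = 6.7149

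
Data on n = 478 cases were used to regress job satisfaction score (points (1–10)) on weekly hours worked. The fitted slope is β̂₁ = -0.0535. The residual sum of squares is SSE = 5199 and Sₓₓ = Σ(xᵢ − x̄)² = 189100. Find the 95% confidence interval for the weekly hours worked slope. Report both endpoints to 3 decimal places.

(-0.068, -0.039)

MSE = SSE/(n − 2) = 5199/476 = 10.9223.
SE(β̂₁) = √(MSE/Sₓₓ) = √(10.9223/189100) = 0.00759995.
df = n − 2 = 476.
t* = t_{0.025, 476} = 1.96496.
Margin = t* × SE = 1.96496 × 0.00759995 = 0.01493.
CI: -0.0535 ± 0.01493 → (-0.068, -0.039).
With 95% confidence, each one-unit increase in weekly hours worked is associated with a change of between -0.068 and -0.039 points (1–10) in job satisfaction score.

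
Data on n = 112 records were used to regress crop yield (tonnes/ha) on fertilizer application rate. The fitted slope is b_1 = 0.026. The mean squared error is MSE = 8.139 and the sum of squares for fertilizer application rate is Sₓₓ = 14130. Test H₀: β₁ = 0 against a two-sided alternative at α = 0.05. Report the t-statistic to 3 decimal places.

t = 1.083

SE(b_1) = √(MSE/Sₓₓ) = √(8.139/14130) = 0.0240002.
t = 0.026 / 0.0240002 = 1.083.
df = n − 2 = 110.
Two-sided p ≈ 0.2810, which is ≥ 0.05, so fail to reject H₀.
The data do not give significant evidence of an association between fertilizer application rate and crop yield.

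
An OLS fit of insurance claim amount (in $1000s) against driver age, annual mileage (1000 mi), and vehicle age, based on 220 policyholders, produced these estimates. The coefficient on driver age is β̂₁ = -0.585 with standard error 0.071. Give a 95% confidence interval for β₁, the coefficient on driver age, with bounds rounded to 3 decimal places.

(-0.725, -0.445)

df = n − k − 1 = 220 − 3 − 1 = 216.
t* = t_{0.025, 216} = 1.971007.
Margin = t* × SE = 1.971007 × 0.071 = 0.13994.
CI: -0.585 ± 0.13994 → (-0.725, -0.445).
With 95% confidence, each one-unit increase in driver age is associated with a change of between -0.725 and -0.445 $1000s in insurance claim amount, holding the other predictors fixed.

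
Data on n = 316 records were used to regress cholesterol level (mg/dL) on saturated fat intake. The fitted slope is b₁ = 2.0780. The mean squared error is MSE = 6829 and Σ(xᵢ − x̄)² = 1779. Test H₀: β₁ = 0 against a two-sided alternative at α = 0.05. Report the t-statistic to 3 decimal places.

t = 1.061

SE(b₁) = √(MSE/Sₓₓ) = √(6829/1779) = 1.95925.
t = 2.0780 / 1.95925 = 1.061.
df = n − 2 = 314.
Two-sided p ≈ 0.2897, which is ≥ 0.05, so fail to reject H₀.
The data do not give significant evidence of an association between saturated fat intake and cholesterol level.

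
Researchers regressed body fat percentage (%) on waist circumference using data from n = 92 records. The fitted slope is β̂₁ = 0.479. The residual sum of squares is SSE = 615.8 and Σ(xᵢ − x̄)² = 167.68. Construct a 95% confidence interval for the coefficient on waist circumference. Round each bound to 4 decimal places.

(0.0777, 0.8803)

MSE = SSE/(n − 2) = 615.8/90 = 6.84222.
SE(β̂₁) = √(MSE/Sₓₓ) = √(6.84222/167.68) = 0.202003.
df = n − 2 = 90.
t* = t_{0.025, 90} = 1.986675.
Margin = t* × SE = 1.986675 × 0.202003 = 0.401314.
CI: 0.479 ± 0.401314 → (0.0777, 0.8803).
With 95% confidence, each one-unit increase in waist circumference is associated with a change of between 0.0777 and 0.8803 % in body fat percentage.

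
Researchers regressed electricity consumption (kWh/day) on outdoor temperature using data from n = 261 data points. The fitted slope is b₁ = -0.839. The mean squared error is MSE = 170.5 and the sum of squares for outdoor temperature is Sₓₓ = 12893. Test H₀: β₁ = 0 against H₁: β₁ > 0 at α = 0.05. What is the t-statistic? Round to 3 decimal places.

SE(b₁) = √(MSE/Sₓₓ) = √(170.5/12893) = 0.114997.
t = -0.839 / 0.114997 = -7.296.
df = n − 2 = 259.
One-sided p ≈ 1.0000, which is ≥ 0.05, so fail to reject H₀.
The data do not give significant evidence that the true slope on outdoor temperature is positive.

t = -7.296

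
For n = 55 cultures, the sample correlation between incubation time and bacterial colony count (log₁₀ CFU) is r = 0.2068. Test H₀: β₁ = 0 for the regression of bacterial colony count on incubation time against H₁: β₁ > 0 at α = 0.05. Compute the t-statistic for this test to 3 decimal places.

t = 1.539

t = r·√(n − 2)/√(1 − r²) = 0.2068·√53/√0.957234 = 1.539.
df = n − 2 = 53.
One-sided p ≈ 0.0649, which is ≥ 0.05, so fail to reject H₀.
The data do not give significant evidence of a linear association between incubation time and bacterial colony count.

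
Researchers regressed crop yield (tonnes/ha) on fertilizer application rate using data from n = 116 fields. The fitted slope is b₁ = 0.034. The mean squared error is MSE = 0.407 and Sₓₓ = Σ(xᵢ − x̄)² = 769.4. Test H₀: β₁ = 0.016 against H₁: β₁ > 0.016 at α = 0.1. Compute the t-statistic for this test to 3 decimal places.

SE(b₁) = √(MSE/Sₓₓ) = √(0.407/769.4) = 0.0229996.
t = (0.034 − 0.016) / 0.0229996 = 0.783.
df = n − 2 = 114.
One-sided p ≈ 0.2177, which is ≥ 0.1, so fail to reject H₀.
The data do not give significant evidence that the true slope on fertilizer application rate exceeds 0.016 tonnes/ha per unit.

t = 0.783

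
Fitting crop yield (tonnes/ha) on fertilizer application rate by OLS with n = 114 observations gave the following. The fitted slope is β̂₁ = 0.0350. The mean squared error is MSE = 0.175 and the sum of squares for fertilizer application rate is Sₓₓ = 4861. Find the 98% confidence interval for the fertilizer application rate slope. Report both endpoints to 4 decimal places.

(0.0208, 0.0492)

SE(β̂₁) = √(MSE/Sₓₓ) = √(0.175/4861) = 0.00600007.
df = n − 2 = 112.
t* = t_{0.01, 112} = 2.360104.
Margin = t* × SE = 2.360104 × 0.00600007 = 0.014161.
CI: 0.0350 ± 0.014161 → (0.0208, 0.0492).
With 98% confidence, each one-unit increase in fertilizer application rate is associated with a change of between 0.0208 and 0.0492 tonnes/ha in crop yield.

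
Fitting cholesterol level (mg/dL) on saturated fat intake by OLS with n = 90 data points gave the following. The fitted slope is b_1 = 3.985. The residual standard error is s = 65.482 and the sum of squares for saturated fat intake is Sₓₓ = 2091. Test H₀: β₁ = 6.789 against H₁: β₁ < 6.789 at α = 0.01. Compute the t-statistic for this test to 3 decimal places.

t = -1.958

SE(b_1) = s/√Sₓₓ = 65.482/√2091 = 1.43201.
t = (3.985 − 6.789) / 1.43201 = -1.958.
df = n − 2 = 88.
One-sided p ≈ 0.0267, which is ≥ 0.01, so fail to reject H₀.
The data do not give significant evidence that the true slope on saturated fat intake is below 6.789 mg/dL per unit.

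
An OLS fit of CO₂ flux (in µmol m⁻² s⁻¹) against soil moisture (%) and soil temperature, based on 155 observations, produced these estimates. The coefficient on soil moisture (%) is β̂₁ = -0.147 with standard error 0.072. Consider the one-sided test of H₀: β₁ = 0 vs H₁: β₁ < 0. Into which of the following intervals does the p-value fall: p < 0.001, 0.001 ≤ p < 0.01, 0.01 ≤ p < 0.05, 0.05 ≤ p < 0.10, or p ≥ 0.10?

t = -0.147 / 0.072 = -2.042.
df = n − k − 1 = 155 − 2 − 1 = 152.
One-sided p = P(T_{152} < t) ≈ 0.0215.
So 0.01 ≤ p < 0.05.

0.01 ≤ p < 0.05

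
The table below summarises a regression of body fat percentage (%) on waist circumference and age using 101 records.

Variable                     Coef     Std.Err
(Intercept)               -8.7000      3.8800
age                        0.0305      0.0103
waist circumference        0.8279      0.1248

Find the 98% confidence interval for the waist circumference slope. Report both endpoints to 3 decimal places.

Read off: b = 0.8279, SE = 0.1248 for waist circumference.
df = n − k − 1 = 101 − 2 − 1 = 98.
t* = t_{0.01, 98} = 2.365002.
Margin = t* × SE = 2.365002 × 0.1248 = 0.29515.
CI: 0.8279 ± 0.29515 → (0.533, 1.123).

(0.533, 1.123)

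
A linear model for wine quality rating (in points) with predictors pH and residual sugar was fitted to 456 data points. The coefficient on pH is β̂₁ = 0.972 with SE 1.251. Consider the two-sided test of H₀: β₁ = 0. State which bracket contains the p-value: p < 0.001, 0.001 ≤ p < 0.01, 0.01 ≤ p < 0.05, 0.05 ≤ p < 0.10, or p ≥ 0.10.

t = 0.972 / 1.251 = 0.777.
df = n − k − 1 = 456 − 2 − 1 = 453.
Two-sided p = 2·P(T_{453} > |t|) ≈ 0.4376.
So p ≥ 0.10.

p ≥ 0.10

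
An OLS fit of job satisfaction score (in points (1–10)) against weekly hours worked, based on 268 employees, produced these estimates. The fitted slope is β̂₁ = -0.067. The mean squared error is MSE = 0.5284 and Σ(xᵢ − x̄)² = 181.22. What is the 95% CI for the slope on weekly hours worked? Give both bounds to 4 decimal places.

(-0.1733, 0.0393)

SE(β̂₁) = √(MSE/Sₓₓ) = √(0.5284/181.22) = 0.0539981.
df = n − 2 = 266.
t* = t_{0.025, 266} = 1.968922.
Margin = t* × SE = 1.968922 × 0.0539981 = 0.106318.
CI: -0.067 ± 0.106318 → (-0.1733, 0.0393).
With 95% confidence, each one-unit increase in weekly hours worked is associated with a change of between -0.1733 and 0.0393 points (1–10) in job satisfaction score.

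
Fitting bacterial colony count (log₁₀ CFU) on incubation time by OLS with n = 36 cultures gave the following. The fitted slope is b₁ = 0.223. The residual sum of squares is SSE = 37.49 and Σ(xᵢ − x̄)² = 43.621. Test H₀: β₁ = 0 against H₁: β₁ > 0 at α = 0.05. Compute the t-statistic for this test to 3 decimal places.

MSE = SSE/(n − 2) = 37.49/34 = 1.10265.
SE(b₁) = √(MSE/Sₓₓ) = √(1.10265/43.621) = 0.15899.
t = 0.223 / 0.15899 = 1.403.
df = n − 2 = 34.
One-sided p ≈ 0.0849, which is ≥ 0.05, so fail to reject H₀.
The data do not give significant evidence that the true slope on incubation time is positive.

t = 1.403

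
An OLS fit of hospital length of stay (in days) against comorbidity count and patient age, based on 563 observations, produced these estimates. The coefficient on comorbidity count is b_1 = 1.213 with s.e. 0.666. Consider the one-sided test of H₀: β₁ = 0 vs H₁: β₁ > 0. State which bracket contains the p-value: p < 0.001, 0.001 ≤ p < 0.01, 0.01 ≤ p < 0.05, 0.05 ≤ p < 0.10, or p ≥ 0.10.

t = 1.213 / 0.666 = 1.821.
df = n − k − 1 = 563 − 2 − 1 = 560.
One-sided p = P(T_{560} > t) ≈ 0.0345.
So 0.01 ≤ p < 0.05.

0.01 ≤ p < 0.05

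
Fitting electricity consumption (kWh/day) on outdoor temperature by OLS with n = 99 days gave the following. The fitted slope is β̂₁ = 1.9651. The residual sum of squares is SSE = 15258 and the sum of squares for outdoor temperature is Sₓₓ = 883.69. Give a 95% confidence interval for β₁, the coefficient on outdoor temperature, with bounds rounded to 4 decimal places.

(1.1277, 2.8025)

MSE = SSE/(n − 2) = 15258/97 = 157.299.
SE(β̂₁) = √(MSE/Sₓₓ) = √(157.299/883.69) = 0.421903.
df = n − 2 = 97.
t* = t_{0.025, 97} = 1.984723.
Margin = t* × SE = 1.984723 × 0.421903 = 0.837361.
CI: 1.9651 ± 0.837361 → (1.1277, 2.8025).
With 95% confidence, each one-unit increase in outdoor temperature is associated with a change of between 1.1277 and 2.8025 kWh/day in electricity consumption.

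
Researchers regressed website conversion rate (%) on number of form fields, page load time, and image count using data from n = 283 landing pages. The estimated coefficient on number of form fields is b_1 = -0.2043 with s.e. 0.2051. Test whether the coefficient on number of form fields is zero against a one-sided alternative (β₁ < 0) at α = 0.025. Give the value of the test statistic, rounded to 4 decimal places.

H₀: β₁ = 0 vs H₁: β₁ < 0.
t = (b_1 − β₁⁰)/SE = -0.2043 / 0.2051 = -0.9961.
df = n − k − 1 = 283 − 3 − 1 = 279.
One-sided p ≈ 0.1600, which is ≥ 0.025, so fail to reject H₀.
The data do not give significant evidence that the true slope on number of form fields is negative, holding the other predictors fixed.

t = -0.9961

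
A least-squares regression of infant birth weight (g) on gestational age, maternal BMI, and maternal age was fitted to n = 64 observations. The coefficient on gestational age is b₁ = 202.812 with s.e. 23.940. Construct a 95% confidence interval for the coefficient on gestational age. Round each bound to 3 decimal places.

(154.925, 250.699)

df = n − k − 1 = 64 − 3 − 1 = 60.
t* = t_{0.025, 60} = 2.000298.
Margin = t* × SE = 2.000298 × 23.940 = 47.88713.
CI: 202.812 ± 47.88713 → (154.925, 250.699).
With 95% confidence, each one-unit increase in gestational age is associated with a change of between 154.925 and 250.699 g in infant birth weight, holding the other predictors fixed.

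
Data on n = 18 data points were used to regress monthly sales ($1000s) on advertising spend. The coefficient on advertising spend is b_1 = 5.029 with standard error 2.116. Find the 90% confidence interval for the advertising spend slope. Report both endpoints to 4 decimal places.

(1.3347, 8.7233)

df = n − 2 = 18 − 2 = 16.
t* = t_{0.05, 16} = 1.745884.
Margin = t* × SE = 1.745884 × 2.116 = 3.694290.
CI: 5.029 ± 3.694290 → (1.3347, 8.7233).
With 90% confidence, each one-unit increase in advertising spend is associated with a change of between 1.3347 and 8.7233 $1000s in monthly sales.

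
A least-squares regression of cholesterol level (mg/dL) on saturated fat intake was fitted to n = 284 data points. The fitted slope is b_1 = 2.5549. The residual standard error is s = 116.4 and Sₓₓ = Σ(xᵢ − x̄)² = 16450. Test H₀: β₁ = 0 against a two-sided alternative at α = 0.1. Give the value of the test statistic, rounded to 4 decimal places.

SE(b_1) = s/√Sₓₓ = 116.4/√16450 = 0.907549.
t = 2.5549 / 0.907549 = 2.8152.
df = n − 2 = 282.
Two-sided p ≈ 0.0052, which is < 0.1, so reject H₀.
There is evidence that saturated fat intake is associated with cholesterol level.

t = 2.8152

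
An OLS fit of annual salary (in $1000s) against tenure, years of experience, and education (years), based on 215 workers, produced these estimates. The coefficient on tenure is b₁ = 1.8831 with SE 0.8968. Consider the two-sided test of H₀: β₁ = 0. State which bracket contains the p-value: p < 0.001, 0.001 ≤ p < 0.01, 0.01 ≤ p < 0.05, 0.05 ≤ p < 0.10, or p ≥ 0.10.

0.01 ≤ p < 0.05

t = 1.8831 / 0.8968 = 2.100.
df = n − k − 1 = 215 − 3 − 1 = 211.
Two-sided p = 2·P(T_{211} > |t|) ≈ 0.0369.
So 0.01 ≤ p < 0.05.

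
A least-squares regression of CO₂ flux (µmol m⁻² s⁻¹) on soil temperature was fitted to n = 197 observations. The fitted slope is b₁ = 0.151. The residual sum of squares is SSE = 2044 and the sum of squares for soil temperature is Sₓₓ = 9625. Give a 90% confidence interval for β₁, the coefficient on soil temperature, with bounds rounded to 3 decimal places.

(0.096, 0.206)

MSE = SSE/(n − 2) = 2044/195 = 10.4821.
SE(b₁) = √(MSE/Sₓₓ) = √(10.4821/9625) = 0.0330007.
df = n − 2 = 195.
t* = t_{0.05, 195} = 1.652705.
Margin = t* × SE = 1.652705 × 0.0330007 = 0.05454.
CI: 0.151 ± 0.05454 → (0.096, 0.206).
With 90% confidence, each one-unit increase in soil temperature is associated with a change of between 0.096 and 0.206 µmol m⁻² s⁻¹ in CO₂ flux.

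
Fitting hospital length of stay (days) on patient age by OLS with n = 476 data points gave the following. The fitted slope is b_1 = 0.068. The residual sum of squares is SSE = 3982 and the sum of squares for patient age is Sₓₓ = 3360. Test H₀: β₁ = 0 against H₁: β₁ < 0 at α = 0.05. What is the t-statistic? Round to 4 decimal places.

t = 1.3599

MSE = SSE/(n − 2) = 3982/474 = 8.40084.
SE(b_1) = √(MSE/Sₓₓ) = √(8.40084/3360) = 0.0500025.
t = 0.068 / 0.0500025 = 1.3599.
df = n − 2 = 474.
One-sided p ≈ 0.9128, which is ≥ 0.05, so fail to reject H₀.
The data do not give significant evidence that the true slope on patient age is negative.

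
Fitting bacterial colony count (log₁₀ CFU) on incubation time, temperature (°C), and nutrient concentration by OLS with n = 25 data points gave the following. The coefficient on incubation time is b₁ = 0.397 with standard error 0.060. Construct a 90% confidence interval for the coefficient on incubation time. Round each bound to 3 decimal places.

(0.294, 0.500)

df = n − k − 1 = 25 − 3 − 1 = 21.
t* = t_{0.05, 21} = 1.720743.
Margin = t* × SE = 1.720743 × 0.060 = 0.10324.
CI: 0.397 ± 0.10324 → (0.294, 0.500).
With 90% confidence, each one-unit increase in incubation time is associated with a change of between 0.294 and 0.500 log₁₀ CFU in bacterial colony count, holding the other predictors fixed.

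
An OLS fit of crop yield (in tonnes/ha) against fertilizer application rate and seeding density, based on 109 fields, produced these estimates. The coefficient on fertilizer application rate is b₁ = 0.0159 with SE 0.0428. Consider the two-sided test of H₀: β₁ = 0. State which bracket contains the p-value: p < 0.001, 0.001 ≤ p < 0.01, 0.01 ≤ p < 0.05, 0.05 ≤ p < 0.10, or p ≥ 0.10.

t = 0.0159 / 0.0428 = 0.371.
df = n − k − 1 = 109 − 2 − 1 = 106.
Two-sided p = 2·P(T_{106} > |t|) ≈ 0.7110.
So p ≥ 0.10.

p ≥ 0.10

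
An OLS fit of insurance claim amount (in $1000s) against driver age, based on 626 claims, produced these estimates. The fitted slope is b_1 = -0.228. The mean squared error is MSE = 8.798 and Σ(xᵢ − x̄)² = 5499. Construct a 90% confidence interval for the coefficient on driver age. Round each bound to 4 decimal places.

SE(b_1) = √(MSE/Sₓₓ) = √(8.798/5499) = 0.0399991.
df = n − 2 = 624.
t* = t_{0.05, 624} = 1.647299.
Margin = t* × SE = 1.647299 × 0.0399991 = 0.065890.
CI: -0.228 ± 0.065890 → (-0.2939, -0.1621).
With 90% confidence, each one-unit increase in driver age is associated with a change of between -0.2939 and -0.1621 $1000s in insurance claim amount.

(-0.2939, -0.1621)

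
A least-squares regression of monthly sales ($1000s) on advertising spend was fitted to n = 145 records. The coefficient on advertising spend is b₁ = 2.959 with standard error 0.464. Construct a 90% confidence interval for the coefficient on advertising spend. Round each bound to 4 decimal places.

(2.1908, 3.7272)

df = n − 2 = 145 − 2 = 143.
t* = t_{0.05, 143} = 1.655579.
Margin = t* × SE = 1.655579 × 0.464 = 0.768189.
CI: 2.959 ± 0.768189 → (2.1908, 3.7272).
With 90% confidence, each one-unit increase in advertising spend is associated with a change of between 2.1908 and 3.7272 $1000s in monthly sales.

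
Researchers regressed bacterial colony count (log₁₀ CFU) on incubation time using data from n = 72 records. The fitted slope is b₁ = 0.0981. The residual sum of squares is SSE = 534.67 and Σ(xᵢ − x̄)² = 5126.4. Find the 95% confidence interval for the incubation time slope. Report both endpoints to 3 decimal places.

MSE = SSE/(n − 2) = 534.67/70 = 7.63814.
SE(b₁) = √(MSE/Sₓₓ) = √(7.63814/5126.4) = 0.0386.
df = n − 2 = 70.
t* = t_{0.025, 70} = 1.994437.
Margin = t* × SE = 1.994437 × 0.0386 = 0.07699.
CI: 0.0981 ± 0.07699 → (0.021, 0.175).
With 95% confidence, each one-unit increase in incubation time is associated with a change of between 0.021 and 0.175 log₁₀ CFU in bacterial colony count.

(0.021, 0.175)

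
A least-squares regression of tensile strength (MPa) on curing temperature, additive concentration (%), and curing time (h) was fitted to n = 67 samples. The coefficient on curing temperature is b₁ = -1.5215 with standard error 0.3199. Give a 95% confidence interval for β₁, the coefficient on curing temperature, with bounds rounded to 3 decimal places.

df = n − k − 1 = 67 − 3 − 1 = 63.
t* = t_{0.025, 63} = 1.998341.
Margin = t* × SE = 1.998341 × 0.3199 = 0.63927.
CI: -1.5215 ± 0.63927 → (-2.161, -0.882).
With 95% confidence, each one-unit increase in curing temperature is associated with a change of between -2.161 and -0.882 MPa in tensile strength, holding the other predictors fixed.

(-2.161, -0.882)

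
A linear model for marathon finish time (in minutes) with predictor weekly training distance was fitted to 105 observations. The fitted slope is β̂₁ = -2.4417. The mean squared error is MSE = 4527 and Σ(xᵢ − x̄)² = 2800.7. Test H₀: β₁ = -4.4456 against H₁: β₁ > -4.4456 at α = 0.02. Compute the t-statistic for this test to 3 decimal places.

SE(β̂₁) = √(MSE/Sₓₓ) = √(4527/2800.7) = 1.27137.
t = (-2.4417 − (-4.4456)) / 1.27137 = 1.576.
df = n − 2 = 103.
One-sided p ≈ 0.0590, which is ≥ 0.02, so fail to reject H₀.
The data do not give significant evidence that the true slope on weekly training distance exceeds -4.4456 minutes per unit.

t = 1.576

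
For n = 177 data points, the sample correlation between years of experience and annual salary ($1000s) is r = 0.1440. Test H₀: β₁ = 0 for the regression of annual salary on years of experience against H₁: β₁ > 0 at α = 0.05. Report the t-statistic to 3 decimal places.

t = 1.925

t = r·√(n − 2)/√(1 − r²) = 0.1440·√175/√0.979264 = 1.925.
df = n − 2 = 175.
One-sided p ≈ 0.0279, which is < 0.05, so reject H₀.
There is evidence of a linear association between years of experience and annual salary.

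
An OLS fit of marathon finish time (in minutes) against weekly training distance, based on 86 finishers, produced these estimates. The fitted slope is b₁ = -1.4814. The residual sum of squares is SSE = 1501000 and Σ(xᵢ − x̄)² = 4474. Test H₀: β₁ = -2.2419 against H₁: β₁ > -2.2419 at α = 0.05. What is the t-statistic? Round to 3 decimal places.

MSE = SSE/(n − 2) = 1501000/84 = 17869.
SE(b₁) = √(MSE/Sₓₓ) = √(17869/4474) = 1.99849.
t = (-1.4814 − (-2.2419)) / 1.99849 = 0.381.
df = n − 2 = 84.
One-sided p ≈ 0.3523, which is ≥ 0.05, so fail to reject H₀.
The data do not give significant evidence that the true slope on weekly training distance exceeds -2.2419 minutes per unit.

t = 0.381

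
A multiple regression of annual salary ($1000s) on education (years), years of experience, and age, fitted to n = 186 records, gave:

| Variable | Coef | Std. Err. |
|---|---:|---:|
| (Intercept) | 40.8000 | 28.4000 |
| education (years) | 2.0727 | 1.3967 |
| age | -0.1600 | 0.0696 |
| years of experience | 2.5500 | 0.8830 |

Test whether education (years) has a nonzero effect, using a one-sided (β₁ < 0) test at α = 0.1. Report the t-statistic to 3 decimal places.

t = 1.484

Read off: b = 2.0727, SE = 1.3967 for education (years).
H₀: β₁ = 0 vs H₁: β₁ < 0.
t = 2.0727 / 1.3967 = 1.484.
df = n − k − 1 = 186 − 3 − 1 = 182.
One-sided p ≈ 0.9302, which is ≥ 0.1, so fail to reject H₀.
The data do not give significant evidence that the true slope on education (years) is negative, holding the other predictors fixed.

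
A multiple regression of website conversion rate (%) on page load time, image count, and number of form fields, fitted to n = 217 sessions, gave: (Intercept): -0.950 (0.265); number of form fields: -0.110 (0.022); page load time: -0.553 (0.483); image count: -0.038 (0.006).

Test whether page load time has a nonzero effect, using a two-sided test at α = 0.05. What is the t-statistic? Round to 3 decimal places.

t = -1.145

Read off: b = -0.553, SE = 0.483 for page load time.
H₀: β₁ = 0 vs H₁: β₁ ≠ 0.
t = -0.553 / 0.483 = -1.145.
df = n − k − 1 = 217 − 3 − 1 = 213.
Two-sided p ≈ 0.2535, which is ≥ 0.05, so fail to reject H₀.
The data do not give significant evidence of an association between page load time and website conversion rate, after adjusting for the other predictors.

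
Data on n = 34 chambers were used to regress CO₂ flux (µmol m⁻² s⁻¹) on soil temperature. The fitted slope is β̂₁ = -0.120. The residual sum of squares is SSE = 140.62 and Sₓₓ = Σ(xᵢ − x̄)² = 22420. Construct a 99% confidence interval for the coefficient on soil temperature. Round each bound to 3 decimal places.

MSE = SSE/(n − 2) = 140.62/32 = 4.39438.
SE(β̂₁) = √(MSE/Sₓₓ) = √(4.39438/22420) = 0.0140001.
df = n − 2 = 32.
t* = t_{0.005, 32} = 2.738481.
Margin = t* × SE = 2.738481 × 0.0140001 = 0.03834.
CI: -0.120 ± 0.03834 → (-0.158, -0.082).
With 99% confidence, each one-unit increase in soil temperature is associated with a change of between -0.158 and -0.082 µmol m⁻² s⁻¹ in CO₂ flux.

(-0.158, -0.082)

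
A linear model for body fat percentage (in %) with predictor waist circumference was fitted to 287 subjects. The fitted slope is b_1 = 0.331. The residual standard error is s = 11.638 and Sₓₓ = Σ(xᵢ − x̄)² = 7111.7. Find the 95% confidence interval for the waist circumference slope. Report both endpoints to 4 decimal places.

(0.0594, 0.6026)

SE(b_1) = s/√Sₓₓ = 11.638/√7111.7 = 0.138004.
df = n − 2 = 285.
t* = t_{0.025, 285} = 1.968323.
Margin = t* × SE = 1.968323 × 0.138004 = 0.271636.
CI: 0.331 ± 0.271636 → (0.0594, 0.6026).
With 95% confidence, each one-unit increase in waist circumference is associated with a change of between 0.0594 and 0.6026 % in body fat percentage.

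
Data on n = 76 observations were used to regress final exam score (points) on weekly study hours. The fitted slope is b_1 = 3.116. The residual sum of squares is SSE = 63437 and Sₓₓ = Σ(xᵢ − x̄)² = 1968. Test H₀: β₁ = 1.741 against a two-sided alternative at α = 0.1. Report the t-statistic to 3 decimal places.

MSE = SSE/(n − 2) = 63437/74 = 857.257.
SE(b_1) = √(MSE/Sₓₓ) = √(857.257/1968) = 0.659998.
t = (3.116 − 1.741) / 0.659998 = 2.083.
df = n − 2 = 74.
Two-sided p ≈ 0.0407, which is < 0.1, so reject H₀.
There is evidence that the true slope on weekly study hours differs from 1.741 points per unit.

t = 2.083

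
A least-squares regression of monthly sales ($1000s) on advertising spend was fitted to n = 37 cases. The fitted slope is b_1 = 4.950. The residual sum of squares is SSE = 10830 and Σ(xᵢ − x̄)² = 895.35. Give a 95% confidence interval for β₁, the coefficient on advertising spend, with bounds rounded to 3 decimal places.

(3.757, 6.143)

MSE = SSE/(n − 2) = 10830/35 = 309.429.
SE(b_1) = √(MSE/Sₓₓ) = √(309.429/895.35) = 0.587873.
df = n − 2 = 35.
t* = t_{0.025, 35} = 2.030108.
Margin = t* × SE = 2.030108 × 0.587873 = 1.19345.
CI: 4.950 ± 1.19345 → (3.757, 6.143).
With 95% confidence, each one-unit increase in advertising spend is associated with a change of between 3.757 and 6.143 $1000s in monthly sales.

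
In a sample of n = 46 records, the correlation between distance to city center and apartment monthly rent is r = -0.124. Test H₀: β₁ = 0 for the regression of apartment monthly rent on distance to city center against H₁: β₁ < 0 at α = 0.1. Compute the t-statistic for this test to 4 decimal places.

t = r·√(n − 2)/√(1 − r²) = -0.124·√44/√0.984624 = -0.8289.
df = n − 2 = 44.
One-sided p ≈ 0.2058, which is ≥ 0.1, so fail to reject H₀.
The data do not give significant evidence of a linear association between distance to city center and apartment monthly rent.

t = -0.8289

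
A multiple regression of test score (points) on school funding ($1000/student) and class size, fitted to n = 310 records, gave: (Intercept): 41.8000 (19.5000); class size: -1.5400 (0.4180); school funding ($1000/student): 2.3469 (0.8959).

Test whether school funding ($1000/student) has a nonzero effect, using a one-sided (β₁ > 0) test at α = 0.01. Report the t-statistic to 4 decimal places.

Read off: b = 2.3469, SE = 0.8959 for school funding ($1000/student).
H₀: β₁ = 0 vs H₁: β₁ > 0.
t = 2.3469 / 0.8959 = 2.6196.
df = n − k − 1 = 310 − 2 − 1 = 307.
One-sided p ≈ 0.0046, which is < 0.01, so reject H₀.
There is evidence that the true slope on school funding ($1000/student) is positive, holding the other predictors fixed.

t = 2.6196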